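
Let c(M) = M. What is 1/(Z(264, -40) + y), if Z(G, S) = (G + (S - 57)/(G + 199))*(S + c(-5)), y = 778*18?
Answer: 463/987777 ≈ 0.00046873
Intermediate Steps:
y = 14004
Z(G, S) = (-5 + S)*(G + (-57 + S)/(199 + G)) (Z(G, S) = (G + (S - 57)/(G + 199))*(S - 5) = (G + (-57 + S)/(199 + G))*(-5 + S) = (-5 + S)*(G + (-57 + S)/(199 + G)))
1/(Z(264, -40) + y) = 1/((285 + (-40)² - 995*264 - 62*(-40) - 5*264² - 40*264² + 199*264*(-40))/(199 + 264) + 14004) = 1/((285 + 1600 - 262680 + 2480 - 5*69696 - 40*69696 - 2101440)/463 + 14004) = 1/((285 + 1600 - 262680 + 2480 - 348480 - 2787840 - 2101440)/463 + 14004) = 1/((1/463)*(-5496075) + 14004) = 1/(-5496075/463 + 14004) = 1/(987777/463) = 463/987777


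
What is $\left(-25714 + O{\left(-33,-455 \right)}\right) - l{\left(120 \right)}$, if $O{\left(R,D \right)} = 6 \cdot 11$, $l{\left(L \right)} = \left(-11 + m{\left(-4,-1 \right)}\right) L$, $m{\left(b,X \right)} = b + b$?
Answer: $-23368$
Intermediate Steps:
$m{\left(b,X \right)} = 2 b$
$l{\left(L \right)} = - 19 L$ ($l{\left(L \right)} = \left(-11 + 2 \left(-4\right)\right) L = \left(-11 - 8\right) L = - 19 L$)
$O{\left(R,D \right)} = 66$
$\left(-25714 + O{\left(-33,-455 \right)}\right) - l{\left(120 \right)} = \left(-25714 + 66\right) - \left(-19\right) 120 = -25648 - -2280 = -25648 + 2280 = -23368$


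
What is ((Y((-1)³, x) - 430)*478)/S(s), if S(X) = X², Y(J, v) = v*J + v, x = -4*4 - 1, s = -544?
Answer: -51385/73984 ≈ -0.69454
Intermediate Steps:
x = -17 (x = -16 - 1 = -17)
Y(J, v) = v + J*v (Y(J, v) = J*v + v = v + J*v)
((Y((-1)³, x) - 430)*478)/S(s) = ((-17*(1 + (-1)³) - 430)*478)/((-544)²) = ((-17*(1 - 1) - 430)*478)/295936 = ((-17*0 - 430)*478)*(1/295936) = ((0 - 430)*478)*(1/295936) = -430*478*(1/295936) = -205540*1/295936 = -51385/73984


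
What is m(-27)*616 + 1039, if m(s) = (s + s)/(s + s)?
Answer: 1655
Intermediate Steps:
m(s) = 1 (m(s) = (2*s)/((2*s)) = (2*s)*(1/(2*s)) = 1)
m(-27)*616 + 1039 = 1*616 + 1039 = 616 + 1039 = 1655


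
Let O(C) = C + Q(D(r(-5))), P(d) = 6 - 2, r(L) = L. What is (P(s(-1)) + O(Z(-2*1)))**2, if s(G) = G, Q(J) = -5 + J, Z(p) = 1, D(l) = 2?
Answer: 4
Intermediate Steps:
P(d) = 4
O(C) = -3 + C (O(C) = C + (-5 + 2) = C - 3 = -3 + C)
(P(s(-1)) + O(Z(-2*1)))**2 = (4 + (-3 + 1))**2 = (4 - 2)**2 = 2**2 = 4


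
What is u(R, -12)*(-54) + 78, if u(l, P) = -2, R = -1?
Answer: 186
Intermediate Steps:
u(R, -12)*(-54) + 78 = -2*(-54) + 78 = 108 + 78 = 186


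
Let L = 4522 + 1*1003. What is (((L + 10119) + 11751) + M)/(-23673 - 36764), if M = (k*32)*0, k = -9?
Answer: -27395/60437 ≈ -0.45328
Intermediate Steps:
L = 5525 (L = 4522 + 1003 = 5525)
M = 0 (M = -9*32*0 = -288*0 = 0)
(((L + 10119) + 11751) + M)/(-23673 - 36764) = (((5525 + 10119) + 11751) + 0)/(-23673 - 36764) = ((15644 + 11751) + 0)/(-60437) = (27395 + 0)*(-1/60437) = 27395*(-1/60437) = -27395/60437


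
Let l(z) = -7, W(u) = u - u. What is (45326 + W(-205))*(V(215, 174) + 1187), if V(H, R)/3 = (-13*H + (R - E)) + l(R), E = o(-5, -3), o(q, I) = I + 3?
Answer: -303548222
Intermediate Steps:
o(q, I) = 3 + I
E = 0 (E = 3 - 3 = 0)
W(u) = 0
V(H, R) = -21 - 39*H + 3*R (V(H, R) = 3*((-13*H + (R - 1*0)) - 7) = 3*((-13*H + (R + 0)) - 7) = 3*((-13*H + R) - 7) = 3*((R - 13*H) - 7) = 3*(-7 + R - 13*H) = -21 - 39*H + 3*R)
(45326 + W(-205))*(V(215, 174) + 1187) = (45326 + 0)*((-21 - 39*215 + 3*174) + 1187) = 45326*((-21 - 8385 + 522) + 1187) = 45326*(-7884 + 1187) = 45326*(-6697) = -303548222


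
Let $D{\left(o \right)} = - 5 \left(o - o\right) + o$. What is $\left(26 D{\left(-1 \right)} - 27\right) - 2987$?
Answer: $-3040$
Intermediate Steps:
$D{\left(o \right)} = o$ ($D{\left(o \right)} = \left(-5\right) 0 + o = 0 + o = o$)
$\left(26 D{\left(-1 \right)} - 27\right) - 2987 = \left(26 \left(-1\right) - 27\right) - 2987 = \left(-26 - 27\right) - 2987 = -53 - 2987 = -3040$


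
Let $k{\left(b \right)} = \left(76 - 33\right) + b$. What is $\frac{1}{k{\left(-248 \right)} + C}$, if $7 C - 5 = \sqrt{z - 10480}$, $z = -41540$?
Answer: $- \frac{143}{29956} - \frac{51 i \sqrt{5}}{149780} \approx -0.0047737 - 0.00076138 i$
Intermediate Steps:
$k{\left(b \right)} = 43 + b$
$C = \frac{5}{7} + \frac{102 i \sqrt{5}}{7}$ ($C = \frac{5}{7} + \frac{\sqrt{-41540 - 10480}}{7} = \frac{5}{7} + \frac{\sqrt{-52020}}{7} = \frac{5}{7} + \frac{102 i \sqrt{5}}{7} \approx 0.71429 + 32.583 i$)
$\frac{1}{k{\left(-248 \right)} + C} = \frac{1}{\left(43 - 248\right) + \left(\frac{5}{7} + \frac{102 i \sqrt{5}}{7}\right)} = \frac{1}{-205 + \left(\frac{5}{7} + \frac{102 i \sqrt{5}}{7}\right)} = \frac{1}{- \frac{1430}{7} + \frac{102 i \sqrt{5}}{7}}$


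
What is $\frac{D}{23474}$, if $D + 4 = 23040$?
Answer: $\frac{11518}{11737} \approx 0.98134$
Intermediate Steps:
$D = 23036$ ($D = -4 + 23040 = 23036$)
$\frac{D}{23474} = \frac{23036}{23474} = 23036 \cdot \frac{1}{23474} = \frac{11518}{11737}$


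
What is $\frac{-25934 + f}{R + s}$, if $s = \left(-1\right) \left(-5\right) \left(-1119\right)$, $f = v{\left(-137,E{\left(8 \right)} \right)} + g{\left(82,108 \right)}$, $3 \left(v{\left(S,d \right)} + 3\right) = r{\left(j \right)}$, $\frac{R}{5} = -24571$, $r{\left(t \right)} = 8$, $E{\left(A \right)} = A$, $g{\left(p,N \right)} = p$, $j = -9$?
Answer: $\frac{77557}{385350} \approx 0.20126$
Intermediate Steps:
$R = -122855$ ($R = 5 \left(-24571\right) = -122855$)
$v{\left(S,d \right)} = - \frac{1}{3}$ ($v{\left(S,d \right)} = -3 + \frac{1}{3} \cdot 8 = -3 + \frac{8}{3} = - \frac{1}{3}$)
$f = \frac{245}{3}$ ($f = - \frac{1}{3} + 82 = \frac{245}{3} \approx 81.667$)
$s = -5595$ ($s = 5 \left(-1119\right) = -5595$)
$\frac{-25934 + f}{R + s} = \frac{-25934 + \frac{245}{3}}{-122855 - 5595} = - \frac{77557}{3 \left(-128450\right)} = \left(- \frac{77557}{3}\right) \left(- \frac{1}{128450}\right) = \frac{77557}{385350}$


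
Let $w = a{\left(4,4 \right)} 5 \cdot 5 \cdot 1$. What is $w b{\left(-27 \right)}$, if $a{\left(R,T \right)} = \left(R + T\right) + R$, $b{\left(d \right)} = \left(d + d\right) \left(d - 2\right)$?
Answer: $469800$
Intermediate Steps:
$b{\left(d \right)} = 2 d \left(-2 + d\right)$
$a{\left(R,T \right)} = T + 2 R$
$w = 300$ ($w = \left(4 + 2 \cdot 4\right) 5 \cdot 5 \cdot 1 = \left(4 + 8\right) 5 \cdot 5 \cdot 1 = 12 \cdot 5 \cdot 5 \cdot 1 = 60 \cdot 5 \cdot 1 = 300 \cdot 1 = 300$)
$w b{\left(-27 \right)} = 300 \cdot 2 \left(-27\right) \left(-2 - 27\right) = 300 \cdot 2 \left(-27\right) \left(-29\right) = 300 \cdot 1566 = 469800$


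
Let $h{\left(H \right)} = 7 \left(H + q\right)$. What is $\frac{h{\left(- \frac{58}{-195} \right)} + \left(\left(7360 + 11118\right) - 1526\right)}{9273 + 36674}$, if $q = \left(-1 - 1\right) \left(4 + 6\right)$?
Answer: $\frac{3278746}{8959665} \approx 0.36595$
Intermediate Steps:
$q = -20$ ($q = \left(-2\right) 10 = -20$)
$h{\left(H \right)} = -140 + 7 H$ ($h{\left(H \right)} = 7 \left(H - 20\right) = 7 \left(-20 + H\right) = -140 + 7 H$)
$\frac{h{\left(- \frac{58}{-195} \right)} + \left(\left(7360 + 11118\right) - 1526\right)}{9273 + 36674} = \frac{\left(-140 + 7 \left(- \frac{58}{-195}\right)\right) + \left(\left(7360 + 11118\right) - 1526\right)}{9273 + 36674} = \frac{\left(-140 + 7 \left(\left(-58\right) \left(- \frac{1}{195}\right)\right)\right) + \left(18478 - 1526\right)}{45947} = \left(\left(-140 + 7 \cdot \frac{58}{195}\right) + 16952\right) \frac{1}{45947} = \left(\left(-140 + \frac{406}{195}\right) + 16952\right) \frac{1}{45947} = \left(- \frac{26894}{195} + 16952\right) \frac{1}{45947} = \frac{3278746}{195} \cdot \frac{1}{45947} = \frac{3278746}{8959665}$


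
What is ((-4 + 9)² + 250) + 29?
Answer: 304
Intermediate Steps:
((-4 + 9)² + 250) + 29 = (5² + 250) + 29 = (25 + 250) + 29 = 275 + 29 = 304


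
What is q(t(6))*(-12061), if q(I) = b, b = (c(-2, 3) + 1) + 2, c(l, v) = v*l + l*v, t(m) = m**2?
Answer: 108549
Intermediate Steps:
c(l, v) = 2*l*v (c(l, v) = l*v + l*v = 2*l*v)
b = -9 (b = (2*(-2)*3 + 1) + 2 = (-12 + 1) + 2 = -11 + 2 = -9)
q(I) = -9
q(t(6))*(-12061) = -9*(-12061) = 108549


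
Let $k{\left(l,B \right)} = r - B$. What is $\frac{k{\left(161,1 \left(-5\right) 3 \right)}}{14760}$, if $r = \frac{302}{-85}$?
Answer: $\frac{973}{1254600} \approx 0.00077555$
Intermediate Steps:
$r = - \frac{302}{85}$ ($r = 302 \left(- \frac{1}{85}\right) = - \frac{302}{85} \approx -3.5529$)
$k{\left(l,B \right)} = - \frac{302}{85} - B$
$\frac{k{\left(161,1 \left(-5\right) 3 \right)}}{14760} = \frac{- \frac{302}{85} - 1 \left(-5\right) 3}{14760} = \left(- \frac{302}{85} - \left(-5\right) 3\right) \frac{1}{14760} = \left(- \frac{302}{85} - -15\right) \frac{1}{14760} = \left(- \frac{302}{85} + 15\right) \frac{1}{14760} = \frac{973}{85} \cdot \frac{1}{14760} = \frac{973}{1254600}$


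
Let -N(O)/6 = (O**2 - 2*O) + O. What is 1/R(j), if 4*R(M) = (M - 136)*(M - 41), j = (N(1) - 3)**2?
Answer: 1/1016 ≈ 0.00098425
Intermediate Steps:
N(O) = -6*O**2 + 6*O (N(O) = -6*((O**2 - 2*O) + O) = -6*(O**2 - O) = -6*O**2 + 6*O)
j = 9 (j = (6*1*(1 - 1*1) - 3)**2 = (6*1*(1 - 1) - 3)**2 = (6*1*0 - 3)**2 = (0 - 3)**2 = (-3)**2 = 9)
R(M) = (-136 + M)*(-41 + M)/4 (R(M) = ((M - 136)*(M - 41))/4 = ((-136 + M)*(-41 + M))/4 = (-136 + M)*(-41 + M)/4)
1/R(j) = 1/(1394 - 177/4*9 + (1/4)*9**2) = 1/(1394 - 1593/4 + (1/4)*81) = 1/(1394 - 1593/4 + 81/4) = 1/1016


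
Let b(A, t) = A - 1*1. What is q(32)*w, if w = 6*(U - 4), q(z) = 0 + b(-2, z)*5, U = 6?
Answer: -180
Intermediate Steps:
b(A, t) = -1 + A (b(A, t) = A - 1 = -1 + A)
q(z) = -15 (q(z) = 0 + (-1 - 2)*5 = 0 - 3*5 = 0 - 15 = -15)
w = 12 (w = 6*(6 - 4) = 6*2 = 12)
q(32)*w = -15*12 = -180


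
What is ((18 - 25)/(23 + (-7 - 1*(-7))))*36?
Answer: -252/23 ≈ -10.957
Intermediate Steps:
((18 - 25)/(23 + (-7 - 1*(-7))))*36 = -7/(23 + (-7 + 7))*36 = -7/(23 + 0)*36 = -7/23*36 = -252/23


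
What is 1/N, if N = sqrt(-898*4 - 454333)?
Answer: -I*sqrt(18317)/91585 ≈ -0.0014778*I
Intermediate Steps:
N = 5*I*sqrt(18317) (N = sqrt(-3592 - 454333) = sqrt(-457925) = 5*I*sqrt(18317) ≈ 676.7*I)
1/N = 1/(5*I*sqrt(18317)) = -I*sqrt(18317)/91585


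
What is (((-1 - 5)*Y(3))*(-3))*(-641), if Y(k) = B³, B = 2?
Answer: -92304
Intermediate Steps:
Y(k) = 8 (Y(k) = 2³ = 8)
(((-1 - 5)*Y(3))*(-3))*(-641) = (((-1 - 5)*8)*(-3))*(-641) = (-6*8*(-3))*(-641) = -48*(-3)*(-641) = 144*(-641) = -92304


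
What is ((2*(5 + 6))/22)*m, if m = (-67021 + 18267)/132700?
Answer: -24377/66350 ≈ -0.36740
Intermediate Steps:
m = -24377/66350 (m = -48754*1/132700 = -24377/66350 ≈ -0.36740)
((2*(5 + 6))/22)*m = ((2*(5 + 6))/22)*(-24377/66350) = ((2*11)*(1/22))*(-24377/66350) = (22*(1/22))*(-24377/66350) = 1*(-24377/66350) = -24377/66350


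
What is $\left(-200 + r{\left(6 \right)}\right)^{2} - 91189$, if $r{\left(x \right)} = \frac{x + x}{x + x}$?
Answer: $-51588$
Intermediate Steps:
$r{\left(x \right)} = 1$ ($r{\left(x \right)} = \frac{2 x}{2 x} = 2 x \frac{1}{2 x} = 1$)
$\left(-200 + r{\left(6 \right)}\right)^{2} - 91189 = \left(-200 + 1\right)^{2} - 91189 = \left(-199\right)^{2} - 91189 = 39601 - 91189 = -51588$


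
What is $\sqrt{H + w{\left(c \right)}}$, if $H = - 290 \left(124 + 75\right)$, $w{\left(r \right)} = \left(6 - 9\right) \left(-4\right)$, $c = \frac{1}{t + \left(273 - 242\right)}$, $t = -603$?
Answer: $i \sqrt{57698} \approx 240.2 i$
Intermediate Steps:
$c = - \frac{1}{572}$ ($c = \frac{1}{-603 + \left(273 - 242\right)} = \frac{1}{-603 + 31} = \frac{1}{-572} = - \frac{1}{572} \approx -0.0017483$)
$w{\left(r \right)} = 12$ ($w{\left(r \right)} = \left(-3\right) \left(-4\right) = 12$)
$H = -57710$ ($H = \left(-290\right) 199 = -57710$)
$\sqrt{H + w{\left(c \right)}} = \sqrt{-57710 + 12} = \sqrt{-57698} = i \sqrt{57698}$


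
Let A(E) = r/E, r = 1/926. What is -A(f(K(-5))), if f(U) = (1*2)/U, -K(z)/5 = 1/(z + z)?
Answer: -1/3704 ≈ -0.00026998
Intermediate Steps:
K(z) = -5/(2*z) (K(z) = -5/(z + z) = -5*1/(2*z) = -5/(2*z))
f(U) = 2/U
r = 1/926 ≈ 0.0010799
A(E) = 1/(926*E)
-A(f(K(-5))) = -1/(926*(2/((-5/2/(-5))))) = -1/(926*(2/((-5/2*(-⅕))))) = -1/(926*(2/(½))) = -1/(926*(2*2)) = -1/(926*4) = -1*1/3704 = -1/3704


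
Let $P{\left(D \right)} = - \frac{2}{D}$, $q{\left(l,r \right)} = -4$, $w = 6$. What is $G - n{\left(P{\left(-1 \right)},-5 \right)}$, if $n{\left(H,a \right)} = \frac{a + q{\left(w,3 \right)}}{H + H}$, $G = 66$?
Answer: $\frac{273}{4} \approx 68.25$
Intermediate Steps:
$n{\left(H,a \right)} = \frac{-4 + a}{2 H}$ ($n{\left(H,a \right)} = \frac{a - 4}{H + H} = \frac{-4 + a}{2 H}$)
$G - n{\left(P{\left(-1 \right)},-5 \right)} = 66 - \frac{-4 - 5}{2 \left(- \frac{2}{-1}\right)} = 66 - \frac{1}{2} \frac{1}{\left(-2\right) \left(-1\right)} \left(-9\right) = 66 - \frac{1}{2} \cdot \frac{1}{2} \left(-9\right) = 66 - - \frac{9}{4} = 66 + \frac{9}{4} = \frac{273}{4}$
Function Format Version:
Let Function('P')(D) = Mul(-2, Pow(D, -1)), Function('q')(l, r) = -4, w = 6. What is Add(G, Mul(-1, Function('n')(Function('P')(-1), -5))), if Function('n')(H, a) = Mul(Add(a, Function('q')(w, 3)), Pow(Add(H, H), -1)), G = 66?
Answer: Rational(273, 4) ≈ 68.250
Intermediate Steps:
Function('n')(H, a) = Mul(Rational(1, 2), Pow(H, -1), Add(-4, a)) (Function('n')(H, a) = Mul(Add(a, -4), Pow(Add(H, H), -1)) = Mul(Add(-4, a), Pow(Mul(2, H), -1)) = Mul(Add(-4, a), Mul(Rational(1, 2), Pow(H, -1))) = Mul(Rational(1, 2), Pow(H, -1), Add(-4, a)))
Add(G, Mul(-1, Function('n')(Function('P')(-1), -5))) = Add(66, Mul(-1, Mul(Rational(1, 2), Pow(Mul(-2, Pow(-1, -1)), -1), Add(-4, -5)))) = Add(66, Mul(-1, Mul(Rational(1, 2), Pow(Mul(-2, -1), -1), -9))) = Add(66, Mul(-1, Mul(Rational(1, 2), Pow(2, -1), -9))) = Add(66, Mul(-1, Mul(Rational(1, 2), Rational(1, 2), -9))) = Add(66, Mul(-1, Rational(-9, 4))) = Add(66, Rational(9, 4)) = Rational(273, 4)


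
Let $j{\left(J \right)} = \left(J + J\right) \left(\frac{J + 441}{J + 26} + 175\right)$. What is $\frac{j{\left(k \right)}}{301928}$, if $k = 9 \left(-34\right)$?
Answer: $- \frac{1495269}{4226992} \approx -0.35374$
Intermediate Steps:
$k = -306$
$j{\left(J \right)} = 2 J \left(175 + \frac{441 + J}{26 + J}\right)$ ($j{\left(J \right)} = 2 J \left(\frac{441 + J}{26 + J} + 175\right) = 2 J \left(175 + \frac{441 + J}{26 + J}\right)$)
$\frac{j{\left(k \right)}}{301928} = \frac{2 \left(-306\right) \frac{1}{26 - 306} \left(4991 + 176 \left(-306\right)\right)}{301928} = 2 \left(-306\right) \frac{1}{-280} \left(4991 - 53856\right) \frac{1}{301928} = 2 \left(-306\right) \left(- \frac{1}{280}\right) \left(-48865\right) \frac{1}{301928} = \left(- \frac{1495269}{14}\right) \frac{1}{301928} = - \frac{1495269}{4226992}$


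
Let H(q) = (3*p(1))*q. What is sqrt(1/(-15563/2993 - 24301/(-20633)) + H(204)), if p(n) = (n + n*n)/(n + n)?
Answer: sqrt(37740087345931341418)/248378486 ≈ 24.734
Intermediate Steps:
p(n) = (n + n**2)/(2*n) (p(n) = (n + n**2)/((2*n)) = (n + n**2)*(1/(2*n)) = (n + n**2)/(2*n))
H(q) = 3*q (H(q) = (3*(1/2 + (1/2)*1))*q = (3*(1/2 + 1/2))*q = (3*1)*q = 3*q)
sqrt(1/(-15563/2993 - 24301/(-20633)) + H(204)) = sqrt(1/(-15563/2993 - 24301/(-20633)) + 3*204) = sqrt(1/(-15563*1/2993 - 24301*(-1/20633)) + 612) = sqrt(1/(-15563/2993 + 24301/20633) + 612) = sqrt(1/(-248378486/61754569) + 612) = sqrt(-61754569/248378486 + 612) = sqrt(151945878863/248378486) = sqrt(37740087345931341418)/248378486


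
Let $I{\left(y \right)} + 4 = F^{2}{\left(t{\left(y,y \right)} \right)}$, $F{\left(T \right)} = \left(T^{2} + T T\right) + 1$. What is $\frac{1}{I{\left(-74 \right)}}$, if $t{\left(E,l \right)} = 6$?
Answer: $\frac{1}{5325} \approx 0.00018779$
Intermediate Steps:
$F{\left(T \right)} = 1 + 2 T^{2}$ ($F{\left(T \right)} = \left(T^{2} + T^{2}\right) + 1 = 2 T^{2} + 1 = 1 + 2 T^{2}$)
$I{\left(y \right)} = 5325$ ($I{\left(y \right)} = -4 + \left(1 + 2 \cdot 6^{2}\right)^{2} = -4 + \left(1 + 2 \cdot 36\right)^{2} = -4 + \left(1 + 72\right)^{2} = -4 + 73^{2} = -4 + 5329 = 5325$)
$\frac{1}{I{\left(-74 \right)}} = \frac{1}{5325}$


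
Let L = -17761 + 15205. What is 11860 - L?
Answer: 14416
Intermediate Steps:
L = -2556
11860 - L = 11860 - 1*(-2556) = 11860 + 2556 = 14416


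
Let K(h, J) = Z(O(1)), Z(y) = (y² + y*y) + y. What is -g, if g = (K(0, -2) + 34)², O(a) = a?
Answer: -1369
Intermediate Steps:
Z(y) = y + 2*y² (Z(y) = (y² + y²) + y = 2*y² + y = y + 2*y²)
K(h, J) = 3 (K(h, J) = 1*(1 + 2*1) = 1*(1 + 2) = 1*3 = 3)
g = 1369 (g = (3 + 34)² = 37² = 1369)
-g = -1*1369 = -1369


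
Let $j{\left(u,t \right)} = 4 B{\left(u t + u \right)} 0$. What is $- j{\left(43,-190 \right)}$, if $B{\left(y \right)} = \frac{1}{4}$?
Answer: $0$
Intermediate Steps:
$B{\left(y \right)} = \frac{1}{4}$
$j{\left(u,t \right)} = 0$ ($j{\left(u,t \right)} = 4 \cdot \frac{1}{4} \cdot 0 = 1 \cdot 0 = 0$)
$- j{\left(43,-190 \right)} = \left(-1\right) 0 = 0$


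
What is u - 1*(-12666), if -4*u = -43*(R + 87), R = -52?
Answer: 52169/4 ≈ 13042.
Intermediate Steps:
u = 1505/4 (u = -(-43)*(-52 + 87)/4 = -(-43)*35/4 = -¼*(-1505) = 1505/4 ≈ 376.25)
u - 1*(-12666) = 1505/4 - 1*(-12666) = 1505/4 + 12666 = 52169/4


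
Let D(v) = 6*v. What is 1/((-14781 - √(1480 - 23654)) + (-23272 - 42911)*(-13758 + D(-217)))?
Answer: 996701199/993413280088059775 + I*√22174/993413280088059775 ≈ 1.0033e-9 + 1.499e-16*I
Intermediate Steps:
1/((-14781 - √(1480 - 23654)) + (-23272 - 42911)*(-13758 + D(-217))) = 1/((-14781 - √(1480 - 23654)) + (-23272 - 42911)*(-13758 + 6*(-217))) = 1/((-14781 - √(-22174)) - 66183*(-13758 - 1302)) = 1/((-14781 - I*√22174) - 66183*(-15060)) = 1/((-14781 - I*√22174) + 996715980) = 1/(996701199 - I*√22174)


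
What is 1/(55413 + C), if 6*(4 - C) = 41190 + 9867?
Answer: 2/93815 ≈ 2.1319e-5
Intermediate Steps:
C = -17011/2 (C = 4 - (41190 + 9867)/6 = 4 - ⅙*51057 = 4 - 17019/2 = -17011/2 ≈ -8505.5)
1/(55413 + C) = 1/(55413 - 17011/2) = 1/(93815/2) = 2/93815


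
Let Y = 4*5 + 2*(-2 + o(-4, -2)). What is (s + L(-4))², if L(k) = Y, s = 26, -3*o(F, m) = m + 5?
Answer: 1600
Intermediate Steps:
o(F, m) = -5/3 - m/3 (o(F, m) = -(m + 5)/3 = -(5 + m)/3 = -5/3 - m/3)
Y = 14 (Y = 4*5 + 2*(-2 + (-5/3 - ⅓*(-2))) = 20 + 2*(-2 + (-5/3 + ⅔)) = 20 + 2*(-2 - 1) = 20 + 2*(-3) = 20 - 6 = 14)
L(k) = 14
(s + L(-4))² = (26 + 14)² = 40² = 1600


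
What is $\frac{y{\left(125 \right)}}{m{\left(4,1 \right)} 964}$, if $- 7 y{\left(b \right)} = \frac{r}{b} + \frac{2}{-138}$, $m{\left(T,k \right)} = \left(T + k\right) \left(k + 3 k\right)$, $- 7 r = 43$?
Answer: $\frac{1921}{4074105000} \approx 4.7151 \cdot 10^{-7}$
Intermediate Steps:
$r = - \frac{43}{7}$ ($r = \left(- \frac{1}{7}\right) 43 = - \frac{43}{7} \approx -6.1429$)
$m{\left(T,k \right)} = 4 k \left(T + k\right)$ ($m{\left(T,k \right)} = \left(T + k\right) 4 k = 4 k \left(T + k\right)$)
$y{\left(b \right)} = \frac{1}{483} + \frac{43}{49 b}$ ($y{\left(b \right)} = - \frac{- \frac{43}{7 b} + \frac{2}{-138}}{7} = - \frac{- \frac{43}{7 b} + 2 \left(- \frac{1}{138}\right)}{7} = - \frac{- \frac{43}{7 b} - \frac{1}{69}}{7} = - \frac{- \frac{1}{69} - \frac{43}{7 b}}{7} = \frac{1}{483} + \frac{43}{49 b}$)
$\frac{y{\left(125 \right)}}{m{\left(4,1 \right)} 964} = \frac{\frac{1}{3381} \cdot \frac{1}{125} \left(2967 + 7 \cdot 125\right)}{4 \cdot 1 \left(4 + 1\right) 964} = \frac{\frac{1}{3381} \cdot \frac{1}{125} \left(2967 + 875\right)}{4 \cdot 1 \cdot 5 \cdot 964} = \frac{\frac{1}{3381} \cdot \frac{1}{125} \cdot 3842}{20 \cdot 964} = \frac{3842}{422625 \cdot 19280} = \frac{3842}{422625} \cdot \frac{1}{19280} = \frac{1921}{4074105000}$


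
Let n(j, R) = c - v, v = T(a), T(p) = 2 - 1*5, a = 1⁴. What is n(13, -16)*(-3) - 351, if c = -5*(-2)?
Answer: -390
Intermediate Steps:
a = 1
T(p) = -3 (T(p) = 2 - 5 = -3)
v = -3
c = 10
n(j, R) = 13 (n(j, R) = 10 - 1*(-3) = 10 + 3 = 13)
n(13, -16)*(-3) - 351 = 13*(-3) - 351 = -39 - 351 = -390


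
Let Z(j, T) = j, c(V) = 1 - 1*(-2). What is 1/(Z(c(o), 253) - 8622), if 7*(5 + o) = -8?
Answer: -1/8619 ≈ -0.00011602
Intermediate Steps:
o = -43/7 (o = -5 + (⅐)*(-8) = -5 - 8/7 = -43/7 ≈ -6.1429)
c(V) = 3 (c(V) = 1 + 2 = 3)
1/(Z(c(o), 253) - 8622) = 1/(3 - 8622) = 1/(-8619) = -1/8619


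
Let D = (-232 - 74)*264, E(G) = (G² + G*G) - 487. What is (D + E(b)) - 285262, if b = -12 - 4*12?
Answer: -359333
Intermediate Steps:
b = -60 (b = -12 - 48 = -60)
E(G) = -487 + 2*G² (E(G) = (G² + G²) - 487 = 2*G² - 487 = -487 + 2*G²)
D = -80784 (D = -306*264 = -80784)
(D + E(b)) - 285262 = (-80784 + (-487 + 2*(-60)²)) - 285262 = (-80784 + (-487 + 2*3600)) - 285262 = (-80784 + (-487 + 7200)) - 285262 = (-80784 + 6713) - 285262 = -74071 - 285262 = -359333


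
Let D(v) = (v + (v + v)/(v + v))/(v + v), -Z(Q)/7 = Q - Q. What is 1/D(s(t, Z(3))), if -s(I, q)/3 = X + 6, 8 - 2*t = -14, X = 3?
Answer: 27/13 ≈ 2.0769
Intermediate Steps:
t = 11 (t = 4 - ½*(-14) = 4 + 7 = 11)
Z(Q) = 0 (Z(Q) = -7*(Q - Q) = -7*0 = 0)
s(I, q) = -27 (s(I, q) = -3*(3 + 6) = -3*9 = -27)
D(v) = (1 + v)/(2*v) (D(v) = (v + (2*v)/((2*v)))/((2*v)) = (v + (2*v)*(1/(2*v)))*(1/(2*v)) = (v + 1)*(1/(2*v)) = (1 + v)*(1/(2*v)) = (1 + v)/(2*v))
1/D(s(t, Z(3))) = 1/((½)*(1 - 27)/(-27)) = 1/((½)*(-1/27)*(-26)) = 1/(13/27) = 27/13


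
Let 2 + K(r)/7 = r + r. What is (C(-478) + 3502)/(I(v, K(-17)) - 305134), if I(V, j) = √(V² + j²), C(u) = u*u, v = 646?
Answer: -17696704031/23276569284 - 115993*√120205/23276569284 ≈ -0.76201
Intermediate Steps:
C(u) = u²
K(r) = -14 + 14*r (K(r) = -14 + 7*(r + r) = -14 + 7*(2*r) = -14 + 14*r)
(C(-478) + 3502)/(I(v, K(-17)) - 305134) = ((-478)² + 3502)/(√(646² + (-14 + 14*(-17))²) - 305134) = (228484 + 3502)/(√(417316 + (-14 - 238)²) - 305134) = 231986/(√(417316 + (-252)²) - 305134) = 231986/(√(417316 + 63504) - 305134) = 231986/(√480820 - 305134) = 231986/(2*√120205 - 305134) = 231986/(-305134 + 2*√120205)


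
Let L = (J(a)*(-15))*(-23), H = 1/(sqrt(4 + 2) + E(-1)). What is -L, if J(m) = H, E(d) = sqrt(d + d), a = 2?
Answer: -345*sqrt(6)/8 + 345*I*sqrt(2)/8 ≈ -105.63 + 60.988*I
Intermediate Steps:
E(d) = sqrt(2)*sqrt(d) (E(d) = sqrt(2*d) = sqrt(2)*sqrt(d))
H = 1/(sqrt(6) + I*sqrt(2)) (H = 1/(sqrt(4 + 2) + sqrt(2)*sqrt(-1)) = 1/(sqrt(6) + sqrt(2)*I) = 1/(sqrt(6) + I*sqrt(2)) ≈ 0.30619 - 0.17678*I)
J(m) = sqrt(6)/8 - I*sqrt(2)/8
L = 345*sqrt(6)/8 - 345*I*sqrt(2)/8 (L = ((sqrt(6)/8 - I*sqrt(2)/8)*(-15))*(-23) = (-15*sqrt(6)/8 + 15*I*sqrt(2)/8)*(-23) = 345*sqrt(6)/8 - 345*I*sqrt(2)/8 ≈ 105.63 - 60.988*I)
-L = -(345*sqrt(6)/8 - 345*I*sqrt(2)/8) = -345*sqrt(6)/8 + 345*I*sqrt(2)/8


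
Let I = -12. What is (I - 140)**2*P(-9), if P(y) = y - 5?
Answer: -323456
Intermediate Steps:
P(y) = -5 + y
(I - 140)**2*P(-9) = (-12 - 140)**2*(-5 - 9) = (-152)**2*(-14) = 23104*(-14) = -323456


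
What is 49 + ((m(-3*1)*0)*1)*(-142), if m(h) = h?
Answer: 49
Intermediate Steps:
49 + ((m(-3*1)*0)*1)*(-142) = 49 + ((-3*1*0)*1)*(-142) = 49 + (-3*0*1)*(-142) = 49 + (0*1)*(-142) = 49 + 0*(-142) = 49 + 0 = 49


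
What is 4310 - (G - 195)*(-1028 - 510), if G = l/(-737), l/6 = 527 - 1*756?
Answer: -215743988/737 ≈ -2.9273e+5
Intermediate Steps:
l = -1374 (l = 6*(527 - 1*756) = 6*(527 - 756) = 6*(-229) = -1374)
G = 1374/737 (G = -1374/(-737) = -1374*(-1/737) = 1374/737 ≈ 1.8643)
4310 - (G - 195)*(-1028 - 510) = 4310 - (1374/737 - 195)*(-1028 - 510) = 4310 - (-142341)*(-1538)/737 = 4310 - 1*218920458/737 = 4310 - 218920458/737 = -215743988/737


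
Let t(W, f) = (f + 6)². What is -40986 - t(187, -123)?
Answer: -54675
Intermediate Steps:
t(W, f) = (6 + f)²
-40986 - t(187, -123) = -40986 - (6 - 123)² = -40986 - 1*(-117)² = -40986 - 1*13689 = -40986 - 13689 = -54675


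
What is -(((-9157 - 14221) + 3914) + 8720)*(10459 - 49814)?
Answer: -422830120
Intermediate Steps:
-(((-9157 - 14221) + 3914) + 8720)*(10459 - 49814) = -((-23378 + 3914) + 8720)*(-39355) = -(-19464 + 8720)*(-39355) = -(-10744)*(-39355) = -1*422830120 = -422830120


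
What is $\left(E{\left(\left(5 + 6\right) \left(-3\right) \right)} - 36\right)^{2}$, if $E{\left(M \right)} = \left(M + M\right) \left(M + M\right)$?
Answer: $18662400$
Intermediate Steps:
$E{\left(M \right)} = 4 M^{2}$ ($E{\left(M \right)} = 2 M 2 M = 4 M^{2}$)
$\left(E{\left(\left(5 + 6\right) \left(-3\right) \right)} - 36\right)^{2} = \left(4 \left(\left(5 + 6\right) \left(-3\right)\right)^{2} - 36\right)^{2} = \left(4 \left(11 \left(-3\right)\right)^{2} - 36\right)^{2} = \left(4 \left(-33\right)^{2} - 36\right)^{2} = \left(4 \cdot 1089 - 36\right)^{2} = \left(4356 - 36\right)^{2} = 4320^{2} = 18662400$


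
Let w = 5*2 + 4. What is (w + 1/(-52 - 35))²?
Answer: 1481089/7569 ≈ 195.68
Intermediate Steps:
w = 14 (w = 10 + 4 = 14)
(w + 1/(-52 - 35))² = (14 + 1/(-52 - 35))² = (14 + 1/(-87))² = (14 - 1/87)² = (1217/87)² = 1481089/7569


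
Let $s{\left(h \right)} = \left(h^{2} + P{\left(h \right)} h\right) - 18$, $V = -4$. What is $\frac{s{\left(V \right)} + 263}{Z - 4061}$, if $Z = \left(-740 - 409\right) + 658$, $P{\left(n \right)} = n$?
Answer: $- \frac{277}{4552} \approx -0.060852$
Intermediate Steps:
$Z = -491$ ($Z = -1149 + 658 = -491$)
$s{\left(h \right)} = -18 + 2 h^{2}$ ($s{\left(h \right)} = \left(h^{2} + h h\right) - 18 = \left(h^{2} + h^{2}\right) - 18 = 2 h^{2} - 18 = -18 + 2 h^{2}$)
$\frac{s{\left(V \right)} + 263}{Z - 4061} = \frac{\left(-18 + 2 \left(-4\right)^{2}\right) + 263}{-491 - 4061} = \frac{\left(-18 + 2 \cdot 16\right) + 263}{-4552} = \left(\left(-18 + 32\right) + 263\right) \left(- \frac{1}{4552}\right) = \left(14 + 263\right) \left(- \frac{1}{4552}\right) = 277 \left(- \frac{1}{4552}\right) = - \frac{277}{4552}$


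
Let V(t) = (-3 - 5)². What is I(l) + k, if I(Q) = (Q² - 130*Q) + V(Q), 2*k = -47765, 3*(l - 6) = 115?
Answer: -497095/18 ≈ -27616.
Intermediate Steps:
l = 133/3 (l = 6 + (⅓)*115 = 6 + 115/3 = 133/3 ≈ 44.333)
k = -47765/2 (k = (½)*(-47765) = -47765/2 ≈ -23883.)
V(t) = 64 (V(t) = (-8)² = 64)
I(Q) = 64 + Q² - 130*Q (I(Q) = (Q² - 130*Q) + 64 = 64 + Q² - 130*Q)
I(l) + k = (64 + (133/3)² - 130*133/3) - 47765/2 = (64 + 17689/9 - 17290/3) - 47765/2 = -33605/9 - 47765/2 = -497095/18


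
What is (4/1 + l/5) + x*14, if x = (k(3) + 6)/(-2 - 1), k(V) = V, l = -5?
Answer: -39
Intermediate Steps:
x = -3 (x = (3 + 6)/(-2 - 1) = 9/(-3) = 9*(-⅓) = -3)
(4/1 + l/5) + x*14 = (4/1 - 5/5) - 3*14 = (4*1 - 5*⅕) - 42 = (4 - 1) - 42 = 3 - 42 = -39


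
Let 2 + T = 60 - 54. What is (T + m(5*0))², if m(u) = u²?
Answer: 16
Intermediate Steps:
T = 4 (T = -2 + (60 - 54) = -2 + 6 = 4)
(T + m(5*0))² = (4 + (5*0)²)² = (4 + 0²)² = (4 + 0)² = 4² = 16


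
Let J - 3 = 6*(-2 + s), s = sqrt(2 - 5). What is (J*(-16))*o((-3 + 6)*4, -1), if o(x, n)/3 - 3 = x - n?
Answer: 6912 - 4608*I*sqrt(3) ≈ 6912.0 - 7981.3*I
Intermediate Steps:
s = I*sqrt(3) (s = sqrt(-3) = I*sqrt(3) ≈ 1.732*I)
o(x, n) = 9 - 3*n + 3*x (o(x, n) = 9 + 3*(x - n) = 9 + (-3*n + 3*x) = 9 - 3*n + 3*x)
J = -9 + 6*I*sqrt(3) (J = 3 + 6*(-2 + I*sqrt(3)) = 3 + (-12 + 6*I*sqrt(3)) = -9 + 6*I*sqrt(3) ≈ -9.0 + 10.392*I)
(J*(-16))*o((-3 + 6)*4, -1) = ((-9 + 6*I*sqrt(3))*(-16))*(9 - 3*(-1) + 3*((-3 + 6)*4)) = (144 - 96*I*sqrt(3))*(9 + 3 + 3*(3*4)) = (144 - 96*I*sqrt(3))*(9 + 3 + 3*12) = (144 - 96*I*sqrt(3))*(9 + 3 + 36) = (144 - 96*I*sqrt(3))*48 = 6912 - 4608*I*sqrt(3)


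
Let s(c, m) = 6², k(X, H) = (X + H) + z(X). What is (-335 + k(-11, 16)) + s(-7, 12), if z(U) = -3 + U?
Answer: -308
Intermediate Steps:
k(X, H) = -3 + H + 2*X (k(X, H) = (X + H) + (-3 + X) = (H + X) + (-3 + X) = -3 + H + 2*X)
s(c, m) = 36
(-335 + k(-11, 16)) + s(-7, 12) = (-335 + (-3 + 16 + 2*(-11))) + 36 = (-335 + (-3 + 16 - 22)) + 36 = (-335 - 9) + 36 = -344 + 36 = -308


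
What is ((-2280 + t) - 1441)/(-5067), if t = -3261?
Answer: 6982/5067 ≈ 1.3779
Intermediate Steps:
((-2280 + t) - 1441)/(-5067) = ((-2280 - 3261) - 1441)/(-5067) = (-5541 - 1441)*(-1/5067) = -6982*(-1/5067) = 6982/5067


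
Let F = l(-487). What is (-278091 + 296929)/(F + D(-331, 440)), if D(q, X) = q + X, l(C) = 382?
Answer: 18838/491 ≈ 38.367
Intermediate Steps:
F = 382
D(q, X) = X + q
(-278091 + 296929)/(F + D(-331, 440)) = (-278091 + 296929)/(382 + (440 - 331)) = 18838/(382 + 109) = 18838/491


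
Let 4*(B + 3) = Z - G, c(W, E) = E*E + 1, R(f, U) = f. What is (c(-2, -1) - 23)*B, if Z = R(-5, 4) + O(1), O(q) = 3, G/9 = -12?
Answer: -987/2 ≈ -493.50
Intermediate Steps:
G = -108 (G = 9*(-12) = -108)
Z = -2 (Z = -5 + 3 = -2)
c(W, E) = 1 + E² (c(W, E) = E² + 1 = 1 + E²)
B = 47/2 (B = -3 + (-2 - 1*(-108))/4 = -3 + (-2 + 108)/4 = -3 + (¼)*106 = -3 + 53/2 = 47/2 ≈ 23.500)
(c(-2, -1) - 23)*B = ((1 + (-1)²) - 23)*(47/2) = ((1 + 1) - 23)*(47/2) = (2 - 23)*(47/2) = -21*47/2 = -987/2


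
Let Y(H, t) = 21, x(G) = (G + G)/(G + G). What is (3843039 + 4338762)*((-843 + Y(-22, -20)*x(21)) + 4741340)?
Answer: 38785974912918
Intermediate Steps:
x(G) = 1 (x(G) = (2*G)/((2*G)) = (2*G)*(1/(2*G)) = 1)
(3843039 + 4338762)*((-843 + Y(-22, -20)*x(21)) + 4741340) = (3843039 + 4338762)*((-843 + 21*1) + 4741340) = 8181801*((-843 + 21) + 4741340) = 8181801*(-822 + 4741340) = 8181801*4740518 = 38785974912918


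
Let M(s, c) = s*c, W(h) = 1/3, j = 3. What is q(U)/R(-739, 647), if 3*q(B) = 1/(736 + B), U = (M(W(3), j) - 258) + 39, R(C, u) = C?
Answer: -1/1148406 ≈ -8.7077e-7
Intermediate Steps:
W(h) = 1/3
M(s, c) = c*s
U = -218 (U = (3*(1/3) - 258) + 39 = (1 - 258) + 39 = -257 + 39 = -218)
q(B) = 1/(3*(736 + B))
q(U)/R(-739, 647) = (1/(3*(736 - 218)))/(-739) = ((1/3)/518)*(-1/739) = ((1/3)*(1/518))*(-1/739) = (1/1554)*(-1/739) = -1/1148406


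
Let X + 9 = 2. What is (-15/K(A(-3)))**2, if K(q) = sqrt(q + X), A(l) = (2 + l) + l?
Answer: -225/11 ≈ -20.455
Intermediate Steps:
A(l) = 2 + 2*l
X = -7 (X = -9 + 2 = -7)
K(q) = sqrt(-7 + q) (K(q) = sqrt(q - 7) = sqrt(-7 + q))
(-15/K(A(-3)))**2 = (-15/sqrt(-7 + (2 + 2*(-3))))**2 = (-15/sqrt(-7 + (2 - 6)))**2 = (-15/sqrt(-7 - 4))**2 = (-15*(-I*sqrt(11)/11))**2 = (-(-15)*I*sqrt(11)/11)**2 = (15*I*sqrt(11)/11)**2 = -225/11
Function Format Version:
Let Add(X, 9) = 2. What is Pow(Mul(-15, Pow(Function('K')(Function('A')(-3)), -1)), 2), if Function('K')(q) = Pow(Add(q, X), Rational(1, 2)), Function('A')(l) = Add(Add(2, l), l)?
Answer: Rational(-225, 11) ≈ -20.455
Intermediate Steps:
Function('A')(l) = Add(2, Mul(2, l))
X = -7 (X = Add(-9, 2) = -7)
Function('K')(q) = Pow(Add(-7, q), Rational(1, 2)) (Function('K')(q) = Pow(Add(q, -7), Rational(1, 2)) = Pow(Add(-7, q), Rational(1, 2)))
Pow(Mul(-15, Pow(Function('K')(Function('A')(-3)), -1)), 2) = Pow(Mul(-15, Pow(Pow(Add(-7, Add(2, Mul(2, -3))), Rational(1, 2)), -1)), 2) = Pow(Mul(-15, Pow(Pow(Add(-7, Add(2, -6)), Rational(1, 2)), -1)), 2) = Pow(Mul(-15, Pow(Pow(Add(-7, -4), Rational(1, 2)), -1)), 2) = Pow(Mul(-15, Pow(Pow(-11, Rational(1, 2)), -1)), 2) = Pow(Mul(-15, Pow(Mul(I, Pow(11, Rational(1, 2))), -1)), 2) = Pow(Mul(-15, Mul(Rational(-1, 11), I, Pow(11, Rational(1, 2)))), 2) = Pow(Mul(Rational(15, 11), I, Pow(11, Rational(1, 2))), 2) = Rational(-225, 11)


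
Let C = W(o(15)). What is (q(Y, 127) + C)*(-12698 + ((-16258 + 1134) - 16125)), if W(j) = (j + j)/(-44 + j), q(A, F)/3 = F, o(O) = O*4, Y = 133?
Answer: -34146819/2 ≈ -1.7073e+7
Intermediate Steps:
o(O) = 4*O
q(A, F) = 3*F
W(j) = 2*j/(-44 + j) (W(j) = (2*j)/(-44 + j) = 2*j/(-44 + j))
C = 15/2 (C = 2*(4*15)/(-44 + 4*15) = 2*60/(-44 + 60) = 2*60/16 = 2*60*(1/16) = 15/2 ≈ 7.5000)
(q(Y, 127) + C)*(-12698 + ((-16258 + 1134) - 16125)) = (3*127 + 15/2)*(-12698 + ((-16258 + 1134) - 16125)) = (381 + 15/2)*(-12698 + (-15124 - 16125)) = 777*(-12698 - 31249)/2 = (777/2)*(-43947) = -34146819/2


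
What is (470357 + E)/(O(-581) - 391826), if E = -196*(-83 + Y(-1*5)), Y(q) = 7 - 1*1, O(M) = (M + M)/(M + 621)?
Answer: -9708980/7837101 ≈ -1.2388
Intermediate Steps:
O(M) = 2*M/(621 + M) (O(M) = (2*M)/(621 + M) = 2*M/(621 + M))
Y(q) = 6 (Y(q) = 7 - 1 = 6)
E = 15092 (E = -196*(-83 + 6) = -196*(-77) = 15092)
(470357 + E)/(O(-581) - 391826) = (470357 + 15092)/(2*(-581)/(621 - 581) - 391826) = 485449/(2*(-581)/40 - 391826) = 485449/(2*(-581)*(1/40) - 391826) = 485449/(-581/20 - 391826) = 485449/(-7837101/20) = 485449*(-20/7837101) = -9708980/7837101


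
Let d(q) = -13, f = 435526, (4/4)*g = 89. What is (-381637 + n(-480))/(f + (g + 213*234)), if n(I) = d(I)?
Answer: -381650/485457 ≈ -0.78617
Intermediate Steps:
g = 89
n(I) = -13
(-381637 + n(-480))/(f + (g + 213*234)) = (-381637 - 13)/(435526 + (89 + 213*234)) = -381650/(435526 + (89 + 49842)) = -381650/(435526 + 49931) = -381650/485457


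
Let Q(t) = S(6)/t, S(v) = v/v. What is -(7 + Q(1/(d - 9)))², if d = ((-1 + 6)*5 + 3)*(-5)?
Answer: -20164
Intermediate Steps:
d = -140 (d = (5*5 + 3)*(-5) = (25 + 3)*(-5) = 28*(-5) = -140)
S(v) = 1
Q(t) = 1/t
-(7 + Q(1/(d - 9)))² = -(7 + 1/(1/(-140 - 9)))² = -(7 + 1/(1/(-149)))² = -(7 + 1/(-1/149))² = -(7 - 149)² = -1*(-142)² = -1*20164 = -20164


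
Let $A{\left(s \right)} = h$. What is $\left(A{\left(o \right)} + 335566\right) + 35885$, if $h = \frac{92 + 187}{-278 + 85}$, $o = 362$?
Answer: $\frac{71689764}{193} \approx 3.7145 \cdot 10^{5}$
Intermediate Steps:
$h = - \frac{279}{193}$ ($h = \frac{279}{-193} = 279 \left(- \frac{1}{193}\right) = - \frac{279}{193} \approx -1.4456$)
$A{\left(s \right)} = - \frac{279}{193}$
$\left(A{\left(o \right)} + 335566\right) + 35885 = \left(- \frac{279}{193} + 335566\right) + 35885 = \frac{64763959}{193} + 35885 = \frac{71689764}{193}$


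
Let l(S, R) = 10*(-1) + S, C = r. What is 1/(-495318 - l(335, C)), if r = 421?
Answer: -1/495643 ≈ -2.0176e-6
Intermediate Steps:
C = 421
l(S, R) = -10 + S
1/(-495318 - l(335, C)) = 1/(-495318 - (-10 + 335)) = 1/(-495318 - 1*325) = 1/(-495318 - 325) = 1/(-495643) = -1/495643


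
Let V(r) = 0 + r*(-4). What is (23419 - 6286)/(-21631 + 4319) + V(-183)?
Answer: 12655251/17312 ≈ 731.01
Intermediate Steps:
V(r) = -4*r (V(r) = 0 - 4*r = -4*r)
(23419 - 6286)/(-21631 + 4319) + V(-183) = (23419 - 6286)/(-21631 + 4319) - 4*(-183) = 17133/(-17312) + 732 = 17133*(-1/17312) + 732 = -17133/17312 + 732 = 12655251/17312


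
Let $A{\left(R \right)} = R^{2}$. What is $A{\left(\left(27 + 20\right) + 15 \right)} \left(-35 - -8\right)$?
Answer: $-103788$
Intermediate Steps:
$A{\left(\left(27 + 20\right) + 15 \right)} \left(-35 - -8\right) = \left(\left(27 + 20\right) + 15\right)^{2} \left(-35 - -8\right) = \left(47 + 15\right)^{2} \left(-35 + 8\right) = 62^{2} \left(-27\right) = 3844 \left(-27\right) = -103788$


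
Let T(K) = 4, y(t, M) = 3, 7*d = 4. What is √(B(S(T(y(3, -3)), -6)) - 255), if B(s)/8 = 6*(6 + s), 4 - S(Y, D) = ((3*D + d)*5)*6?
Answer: 3*√137865/7 ≈ 159.13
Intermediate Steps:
d = 4/7 (d = (⅐)*4 = 4/7 ≈ 0.57143)
S(Y, D) = -92/7 - 90*D (S(Y, D) = 4 - (3*D + 4/7)*5*6 = 4 - (4/7 + 3*D)*5*6 = 4 - (20/7 + 15*D)*6 = 4 - (120/7 + 90*D) = 4 + (-120/7 - 90*D) = -92/7 - 90*D)
B(s) = 288 + 48*s (B(s) = 8*(6*(6 + s)) = 8*(36 + 6*s) = 288 + 48*s)
√(B(S(T(y(3, -3)), -6)) - 255) = √((288 + 48*(-92/7 - 90*(-6))) - 255) = √((288 + 48*(-92/7 + 540)) - 255) = √((288 + 48*(3688/7)) - 255) = √((288 + 177024/7) - 255) = √(179040/7 - 255) = √(177255/7) = 3*√137865/7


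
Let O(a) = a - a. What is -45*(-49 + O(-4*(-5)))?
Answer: 2205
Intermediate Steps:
O(a) = 0
-45*(-49 + O(-4*(-5))) = -45*(-49 + 0) = -45*(-49) = 2205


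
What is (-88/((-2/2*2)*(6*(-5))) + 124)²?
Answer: 3378244/225 ≈ 15014.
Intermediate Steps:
(-88/((-2/2*2)*(6*(-5))) + 124)² = (-88/((-2*½*2)*(-30)) + 124)² = (-88/(-1*2*(-30)) + 124)² = (-88/((-2*(-30))) + 124)² = (-88/60 + 124)² = (-88*1/60 + 124)² = (-22/15 + 124)² = (1838/15)² = 3378244/225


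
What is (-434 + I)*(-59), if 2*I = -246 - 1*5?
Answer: 66021/2 ≈ 33011.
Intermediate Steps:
I = -251/2 (I = (-246 - 1*5)/2 = (-246 - 5)/2 = (1/2)*(-251) = -251/2 ≈ -125.50)
(-434 + I)*(-59) = (-434 - 251/2)*(-59) = -1119/2*(-59) = 66021/2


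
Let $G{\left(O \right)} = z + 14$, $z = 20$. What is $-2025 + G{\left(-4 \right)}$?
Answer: $-1991$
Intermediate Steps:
$G{\left(O \right)} = 34$ ($G{\left(O \right)} = 20 + 14 = 34$)
$-2025 + G{\left(-4 \right)} = -2025 + 34 = -1991$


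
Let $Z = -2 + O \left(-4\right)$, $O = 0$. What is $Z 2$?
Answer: $-4$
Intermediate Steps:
$Z = -2$ ($Z = -2 + 0 \left(-4\right) = -2 + 0 = -2$)
$Z 2 = \left(-2\right) 2 = -4$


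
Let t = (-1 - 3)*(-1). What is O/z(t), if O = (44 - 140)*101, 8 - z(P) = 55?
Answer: 9696/47 ≈ 206.30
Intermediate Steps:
t = 4 (t = -4*(-1) = 4)
z(P) = -47 (z(P) = 8 - 1*55 = 8 - 55 = -47)
O = -9696 (O = -96*101 = -9696)
O/z(t) = -9696/(-47) = -9696*(-1/47) = 9696/47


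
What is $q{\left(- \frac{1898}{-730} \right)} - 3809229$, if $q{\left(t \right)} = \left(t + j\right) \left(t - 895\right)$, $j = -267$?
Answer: $- \frac{89331961}{25} \approx -3.5733 \cdot 10^{6}$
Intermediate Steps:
$q{\left(t \right)} = \left(-895 + t\right) \left(-267 + t\right)$ ($q{\left(t \right)} = \left(t - 267\right) \left(t - 895\right) = \left(-267 + t\right) \left(-895 + t\right) = \left(-895 + t\right) \left(-267 + t\right)$)
$q{\left(- \frac{1898}{-730} \right)} - 3809229 = \left(238965 + \left(- \frac{1898}{-730}\right)^{2} - 1162 \left(- \frac{1898}{-730}\right)\right) - 3809229 = \left(238965 + \left(\left(-1898\right) \left(- \frac{1}{730}\right)\right)^{2} - 1162 \left(\left(-1898\right) \left(- \frac{1}{730}\right)\right)\right) - 3809229 = \left(238965 + \left(\frac{13}{5}\right)^{2} - \frac{15106}{5}\right) - 3809229 = \left(238965 + \frac{169}{25} - \frac{15106}{5}\right) - 3809229 = \frac{5898764}{25} - 3809229 = - \frac{89331961}{25}$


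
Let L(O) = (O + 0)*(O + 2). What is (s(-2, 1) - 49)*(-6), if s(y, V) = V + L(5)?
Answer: 78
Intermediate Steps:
L(O) = O*(2 + O)
s(y, V) = 35 + V (s(y, V) = V + 5*(2 + 5) = V + 5*7 = V + 35 = 35 + V)
(s(-2, 1) - 49)*(-6) = ((35 + 1) - 49)*(-6) = (36 - 49)*(-6) = -13*(-6) = 78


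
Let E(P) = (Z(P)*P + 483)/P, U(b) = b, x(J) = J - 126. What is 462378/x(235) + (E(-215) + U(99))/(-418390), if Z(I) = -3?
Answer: 381584211543/89953850 ≈ 4242.0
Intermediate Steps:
x(J) = -126 + J
E(P) = (483 - 3*P)/P (E(P) = (-3*P + 483)/P = (483 - 3*P)/P)
462378/x(235) + (E(-215) + U(99))/(-418390) = 462378/(-126 + 235) + ((-3 + 483/(-215)) + 99)/(-418390) = 462378/109 + ((-3 + 483*(-1/215)) + 99)*(-1/418390) = 462378*(1/109) + ((-3 - 483/215) + 99)*(-1/418390) = 4242 + (-1128/215 + 99)*(-1/418390) = 4242 + (20157/215)*(-1/418390) = 4242 - 20157/89953850 = 381584211543/89953850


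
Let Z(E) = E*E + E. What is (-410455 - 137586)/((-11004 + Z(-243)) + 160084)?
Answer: -548041/207886 ≈ -2.6363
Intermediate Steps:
Z(E) = E + E² (Z(E) = E² + E = E + E²)
(-410455 - 137586)/((-11004 + Z(-243)) + 160084) = (-410455 - 137586)/((-11004 - 243*(1 - 243)) + 160084) = -548041/((-11004 - 243*(-242)) + 160084) = -548041/((-11004 + 58806) + 160084) = -548041/(47802 + 160084) = -548041/207886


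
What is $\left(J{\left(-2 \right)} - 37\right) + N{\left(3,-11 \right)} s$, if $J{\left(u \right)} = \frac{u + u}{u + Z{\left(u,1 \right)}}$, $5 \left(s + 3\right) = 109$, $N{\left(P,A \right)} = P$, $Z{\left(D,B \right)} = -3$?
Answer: $\frac{101}{5} \approx 20.2$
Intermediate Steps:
$s = \frac{94}{5}$ ($s = -3 + \frac{1}{5} \cdot 109 = -3 + \frac{109}{5} = \frac{94}{5} \approx 18.8$)
$J{\left(u \right)} = \frac{2 u}{-3 + u}$ ($J{\left(u \right)} = \frac{u + u}{u - 3} = \frac{2 u}{-3 + u}$)
$\left(J{\left(-2 \right)} - 37\right) + N{\left(3,-11 \right)} s = \left(2 \left(-2\right) \frac{1}{-3 - 2} - 37\right) + 3 \cdot \frac{94}{5} = \left(2 \left(-2\right) \frac{1}{-5} - 37\right) + \frac{282}{5} = \left(2 \left(-2\right) \left(- \frac{1}{5}\right) - 37\right) + \frac{282}{5} = \left(\frac{4}{5} - 37\right) + \frac{282}{5} = - \frac{181}{5} + \frac{282}{5} = \frac{101}{5}$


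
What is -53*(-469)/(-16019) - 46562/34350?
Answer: -799857314/275126325 ≈ -2.9072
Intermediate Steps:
-53*(-469)/(-16019) - 46562/34350 = 24857*(-1/16019) - 46562*1/34350 = -24857/16019 - 23281/17175 = -799857314/275126325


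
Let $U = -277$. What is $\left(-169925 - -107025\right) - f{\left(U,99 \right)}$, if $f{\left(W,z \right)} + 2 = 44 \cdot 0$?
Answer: $-62898$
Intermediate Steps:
$f{\left(W,z \right)} = -2$ ($f{\left(W,z \right)} = -2 + 44 \cdot 0 = -2 + 0 = -2$)
$\left(-169925 - -107025\right) - f{\left(U,99 \right)} = \left(-169925 - -107025\right) - -2 = \left(-169925 + 107025\right) + 2 = -62900 + 2 = -62898$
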